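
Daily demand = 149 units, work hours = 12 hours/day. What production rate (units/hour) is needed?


Formula: Production Rate = Daily Demand / Available Hours
Rate = 149 units/day / 12 hours/day
Rate = 12.4 units/hour

12.4 units/hour


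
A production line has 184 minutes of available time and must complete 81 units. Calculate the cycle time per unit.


Formula: CT = Available Time / Number of Units
CT = 184 min / 81 units
CT = 2.27 min/unit

2.27 min/unit


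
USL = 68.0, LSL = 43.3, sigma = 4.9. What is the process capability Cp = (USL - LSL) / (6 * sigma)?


Cp = (68.0 - 43.3) / (6 * 4.9)

0.84


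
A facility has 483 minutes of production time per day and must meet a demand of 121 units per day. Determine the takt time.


Formula: Takt Time = Available Production Time / Customer Demand
Takt = 483 min/day / 121 units/day
Takt = 3.99 min/unit

3.99 min/unit


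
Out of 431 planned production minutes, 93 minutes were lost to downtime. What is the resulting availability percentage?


Formula: Availability = (Planned Time - Downtime) / Planned Time * 100
Uptime = 431 - 93 = 338 min
Availability = 338 / 431 * 100 = 78.4%

78.4%


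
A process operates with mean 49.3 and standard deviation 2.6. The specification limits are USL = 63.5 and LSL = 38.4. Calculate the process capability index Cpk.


Cpu = (63.5 - 49.3) / (3 * 2.6) = 1.82
Cpl = (49.3 - 38.4) / (3 * 2.6) = 1.4
Cpk = min(1.82, 1.4) = 1.4

1.4


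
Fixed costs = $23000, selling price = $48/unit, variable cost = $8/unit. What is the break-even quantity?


Formula: BEQ = Fixed Costs / (Price - Variable Cost)
Contribution margin = $48 - $8 = $40/unit
BEQ = ceil($23000 / $40/unit) = ceil(575.0) = 575 units

575 units


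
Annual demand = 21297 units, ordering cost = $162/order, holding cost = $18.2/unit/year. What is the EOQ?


Formula: EOQ = sqrt(2 * D * S / H)
Numerator: 2 * 21297 * 162 = 6900228
2DS/H = 6900228 / 18.2 = 379133.4
EOQ = sqrt(379133.4) = 615.7 units

615.7 units


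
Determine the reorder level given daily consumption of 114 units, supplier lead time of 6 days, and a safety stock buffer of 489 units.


Formula: ROP = (Daily Demand * Lead Time) + Safety Stock
Demand during lead time = 114 * 6 = 684 units
ROP = 684 + 489 = 1173 units

1173 units


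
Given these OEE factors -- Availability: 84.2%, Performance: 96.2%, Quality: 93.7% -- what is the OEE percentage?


Formula: OEE = Availability * Performance * Quality / 10000
A * P = 84.2% * 96.2% / 100 = 81.0%
OEE = 81.0% * 93.7% / 100 = 75.9%

75.9%


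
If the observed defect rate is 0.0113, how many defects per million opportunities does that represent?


DPMO = defect_rate * 1000000 = 0.0113 * 1000000

11300


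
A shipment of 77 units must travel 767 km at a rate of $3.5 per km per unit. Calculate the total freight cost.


TC = dist * cost * units = 767 * 3.5 * 77 = $206706.50

$206706.50


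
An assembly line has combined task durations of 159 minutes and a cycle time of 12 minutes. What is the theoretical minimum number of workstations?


Formula: N_min = ceil(Sum of Task Times / Cycle Time)
N_min = ceil(159 min / 12 min) = ceil(13.25)
N_min = 14 stations

14


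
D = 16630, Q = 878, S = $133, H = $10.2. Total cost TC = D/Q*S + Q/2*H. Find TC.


TC = 16630/878 * 133 + 878/2 * 10.2

$6996.92


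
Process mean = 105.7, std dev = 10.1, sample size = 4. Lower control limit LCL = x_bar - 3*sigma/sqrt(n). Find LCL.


LCL = 105.7 - 3 * 10.1 / sqrt(4)

90.55


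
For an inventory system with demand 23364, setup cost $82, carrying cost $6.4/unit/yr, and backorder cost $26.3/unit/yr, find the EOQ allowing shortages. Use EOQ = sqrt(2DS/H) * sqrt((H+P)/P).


Formula: EOQ* = sqrt(2DS/H) * sqrt((H+P)/P)
Base EOQ = sqrt(2*23364*82/6.4) = 773.76 units
Correction = sqrt((6.4+26.3)/26.3) = 1.11505
EOQ* = 773.76 * 1.11505 = 862.8 units

862.8 units


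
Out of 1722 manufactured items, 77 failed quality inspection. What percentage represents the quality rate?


Formula: Quality Rate = Good Pieces / Total Pieces * 100
Good pieces = 1722 - 77 = 1645
QR = 1645 / 1722 * 100 = 95.5%

95.5%


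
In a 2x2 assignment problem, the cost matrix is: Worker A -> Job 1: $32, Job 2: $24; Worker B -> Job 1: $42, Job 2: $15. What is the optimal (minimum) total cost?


Option 1: A->1 + B->2 = $32 + $15 = $47
Option 2: A->2 + B->1 = $24 + $42 = $66
Min cost = min($47, $66) = $47

$47


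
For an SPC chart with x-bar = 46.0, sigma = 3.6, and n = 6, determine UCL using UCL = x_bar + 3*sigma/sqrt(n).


UCL = 46.0 + 3 * 3.6 / sqrt(6)

50.41


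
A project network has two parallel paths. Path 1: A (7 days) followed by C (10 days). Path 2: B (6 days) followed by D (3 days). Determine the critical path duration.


Path 1 = 7 + 10 = 17 days
Path 2 = 6 + 3 = 9 days
Duration = max(17, 9) = 17 days

17 days


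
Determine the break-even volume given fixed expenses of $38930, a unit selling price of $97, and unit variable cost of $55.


Formula: BEQ = Fixed Costs / (Price - Variable Cost)
Contribution margin = $97 - $55 = $42/unit
BEQ = ceil($38930 / $42/unit) = ceil(926.9) = 927 units

927 units


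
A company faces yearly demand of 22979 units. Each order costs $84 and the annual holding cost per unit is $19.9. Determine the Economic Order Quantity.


Formula: EOQ = sqrt(2 * D * S / H)
Numerator: 2 * 22979 * 84 = 3860472
2DS/H = 3860472 / 19.9 = 193993.6
EOQ = sqrt(193993.6) = 440.4 units

440.4 units


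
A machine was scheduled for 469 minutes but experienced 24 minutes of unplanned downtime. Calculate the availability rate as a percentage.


Formula: Availability = (Planned Time - Downtime) / Planned Time * 100
Uptime = 469 - 24 = 445 min
Availability = 445 / 469 * 100 = 94.9%

94.9%


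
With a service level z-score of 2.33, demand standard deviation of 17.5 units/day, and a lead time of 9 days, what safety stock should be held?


Formula: SS = z * sigma_d * sqrt(LT)
sqrt(LT) = sqrt(9) = 3.0
SS = 2.33 * 17.5 * 3.0
SS = 122.3 units

122.3 units


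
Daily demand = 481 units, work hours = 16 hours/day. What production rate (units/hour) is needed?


Formula: Production Rate = Daily Demand / Available Hours
Rate = 481 units/day / 16 hours/day
Rate = 30.1 units/hour

30.1 units/hour


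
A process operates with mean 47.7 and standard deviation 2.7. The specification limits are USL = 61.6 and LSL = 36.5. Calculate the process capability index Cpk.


Cpu = (61.6 - 47.7) / (3 * 2.7) = 1.72
Cpl = (47.7 - 36.5) / (3 * 2.7) = 1.38
Cpk = min(1.72, 1.38) = 1.38

1.38


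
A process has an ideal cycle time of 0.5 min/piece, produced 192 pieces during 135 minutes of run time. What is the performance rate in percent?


Formula: Performance = (Ideal CT * Total Count) / Run Time * 100
Ideal output time = 0.5 * 192 = 96.0 min
Performance = 96.0 / 135 * 100 = 71.1%

71.1%


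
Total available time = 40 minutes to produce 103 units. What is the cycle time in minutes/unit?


Formula: CT = Available Time / Number of Units
CT = 40 min / 103 units
CT = 0.39 min/unit

0.39 min/unit


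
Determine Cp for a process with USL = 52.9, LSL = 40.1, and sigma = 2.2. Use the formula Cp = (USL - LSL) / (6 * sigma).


Cp = (52.9 - 40.1) / (6 * 2.2)

0.97


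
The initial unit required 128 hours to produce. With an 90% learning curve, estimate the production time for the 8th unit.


Formula: T_n = T_1 * (learning_rate)^(log2(n)) where learning_rate = rate/100
Doublings = log2(8) = 3
T_n = 128 * 0.9^3
T_n = 128 * 0.729 = 93.3 hours

93.3 hours


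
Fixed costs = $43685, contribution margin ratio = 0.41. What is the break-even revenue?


Formula: BER = Fixed Costs / Contribution Margin Ratio
BER = $43685 / 0.41
BER = $106548.78 (to the nearest cent)

$106548.78


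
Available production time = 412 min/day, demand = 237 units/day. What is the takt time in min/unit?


Formula: Takt Time = Available Production Time / Customer Demand
Takt = 412 min/day / 237 units/day
Takt = 1.74 min/unit

1.74 min/unit


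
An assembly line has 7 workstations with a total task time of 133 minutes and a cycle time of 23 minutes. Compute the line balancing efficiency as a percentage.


Formula: Efficiency = Sum of Task Times / (N_stations * CT) * 100
Total station capacity = 7 stations * 23 min = 161 min
Efficiency = 133 / 161 * 100 = 82.6%

82.6%


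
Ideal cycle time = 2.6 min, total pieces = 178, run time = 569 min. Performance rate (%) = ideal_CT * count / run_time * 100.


Formula: Performance = (Ideal CT * Total Count) / Run Time * 100
Ideal output time = 2.6 * 178 = 462.8 min
Performance = 462.8 / 569 * 100 = 81.3%

81.3%


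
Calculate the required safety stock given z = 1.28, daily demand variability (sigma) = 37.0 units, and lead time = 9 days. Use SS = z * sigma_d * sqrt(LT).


Formula: SS = z * sigma_d * sqrt(LT)
sqrt(LT) = sqrt(9) = 3.0
SS = 1.28 * 37.0 * 3.0
SS = 142.1 units

142.1 units


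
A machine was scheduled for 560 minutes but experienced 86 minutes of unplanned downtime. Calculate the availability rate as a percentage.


Formula: Availability = (Planned Time - Downtime) / Planned Time * 100
Uptime = 560 - 86 = 474 min
Availability = 474 / 560 * 100 = 84.6%

84.6%


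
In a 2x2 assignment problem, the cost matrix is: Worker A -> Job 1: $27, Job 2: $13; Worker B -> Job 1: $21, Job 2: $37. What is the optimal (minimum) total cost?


Option 1: A->1 + B->2 = $27 + $37 = $64
Option 2: A->2 + B->1 = $13 + $21 = $34
Min cost = min($64, $34) = $34

$34


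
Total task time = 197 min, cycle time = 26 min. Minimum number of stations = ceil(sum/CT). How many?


Formula: N_min = ceil(Sum of Task Times / Cycle Time)
N_min = ceil(197 min / 26 min) = ceil(7.5769)
N_min = 8 stations

8


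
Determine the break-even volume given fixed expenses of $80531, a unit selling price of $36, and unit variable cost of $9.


Formula: BEQ = Fixed Costs / (Price - Variable Cost)
Contribution margin = $36 - $9 = $27/unit
BEQ = ceil($80531 / $27/unit) = ceil(2982.63) = 2983 units

2983 units


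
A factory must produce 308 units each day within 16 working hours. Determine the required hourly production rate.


Formula: Production Rate = Daily Demand / Available Hours
Rate = 308 units/day / 16 hours/day
Rate = 19.3 units/hour

19.3 units/hour


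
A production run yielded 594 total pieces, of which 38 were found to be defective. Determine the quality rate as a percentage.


Formula: Quality Rate = Good Pieces / Total Pieces * 100
Good pieces = 594 - 38 = 556
QR = 556 / 594 * 100 = 93.6%

93.6%


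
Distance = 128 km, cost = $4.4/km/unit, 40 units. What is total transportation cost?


TC = dist * cost * units = 128 * 4.4 * 40 = $22528.00

$22528.00


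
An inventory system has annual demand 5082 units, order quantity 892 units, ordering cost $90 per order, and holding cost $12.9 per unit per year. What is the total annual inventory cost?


TC = 5082/892 * 90 + 892/2 * 12.9

$6266.16


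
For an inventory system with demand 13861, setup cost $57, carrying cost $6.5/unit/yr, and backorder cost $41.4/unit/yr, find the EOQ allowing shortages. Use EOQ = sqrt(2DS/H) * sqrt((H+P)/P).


Formula: EOQ* = sqrt(2DS/H) * sqrt((H+P)/P)
Base EOQ = sqrt(2*13861*57/6.5) = 493.05 units
Correction = sqrt((6.5+41.4)/41.4) = 1.07564
EOQ* = 493.05 * 1.07564 = 530.3 units

530.3 units


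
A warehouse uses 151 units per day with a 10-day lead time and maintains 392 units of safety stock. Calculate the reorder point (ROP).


Formula: ROP = (Daily Demand * Lead Time) + Safety Stock
Demand during lead time = 151 * 10 = 1510 units
ROP = 1510 + 392 = 1902 units

1902 units


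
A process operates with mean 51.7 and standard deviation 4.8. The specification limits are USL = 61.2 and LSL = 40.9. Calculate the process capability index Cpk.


Cpu = (61.2 - 51.7) / (3 * 4.8) = 0.66
Cpl = (51.7 - 40.9) / (3 * 4.8) = 0.75
Cpk = min(0.66, 0.75) = 0.66

0.66


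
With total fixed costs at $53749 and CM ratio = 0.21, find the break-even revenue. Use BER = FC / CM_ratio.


Formula: BER = Fixed Costs / Contribution Margin Ratio
BER = $53749 / 0.21
BER = $255947.62 (to the nearest cent)

$255947.62


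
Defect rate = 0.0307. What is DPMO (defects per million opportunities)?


DPMO = defect_rate * 1000000 = 0.0307 * 1000000

30700


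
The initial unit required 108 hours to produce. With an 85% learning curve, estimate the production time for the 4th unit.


Formula: T_n = T_1 * (learning_rate)^(log2(n)) where learning_rate = rate/100
Doublings = log2(4) = 2
T_n = 108 * 0.85^2
T_n = 108 * 0.7225 = 78.0 hours

78.0 hours


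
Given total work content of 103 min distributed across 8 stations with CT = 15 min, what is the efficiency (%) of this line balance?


Formula: Efficiency = Sum of Task Times / (N_stations * CT) * 100
Total station capacity = 8 stations * 15 min = 120 min
Efficiency = 103 / 120 * 100 = 85.8%

85.8%


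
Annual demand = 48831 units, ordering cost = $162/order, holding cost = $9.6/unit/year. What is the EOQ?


Formula: EOQ = sqrt(2 * D * S / H)
Numerator: 2 * 48831 * 162 = 15821244
2DS/H = 15821244 / 9.6 = 1648046.3
EOQ = sqrt(1648046.3) = 1283.8 units

1283.8 units


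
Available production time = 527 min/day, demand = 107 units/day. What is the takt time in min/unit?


Formula: Takt Time = Available Production Time / Customer Demand
Takt = 527 min/day / 107 units/day
Takt = 4.93 min/unit

4.93 min/unit


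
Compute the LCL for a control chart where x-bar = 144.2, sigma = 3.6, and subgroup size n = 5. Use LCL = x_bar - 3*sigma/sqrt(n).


LCL = 144.2 - 3 * 3.6 / sqrt(5)

139.37


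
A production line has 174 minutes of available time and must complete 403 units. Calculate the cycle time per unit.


Formula: CT = Available Time / Number of Units
CT = 174 min / 403 units
CT = 0.43 min/unit

0.43 min/unit


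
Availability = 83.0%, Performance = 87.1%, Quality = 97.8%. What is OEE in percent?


Formula: OEE = Availability * Performance * Quality / 10000
A * P = 83.0% * 87.1% / 100 = 72.29%
OEE = 72.29% * 97.8% / 100 = 70.7%

70.7%


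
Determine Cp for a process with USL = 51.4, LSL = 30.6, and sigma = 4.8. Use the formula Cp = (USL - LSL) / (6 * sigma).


Cp = (51.4 - 30.6) / (6 * 4.8)

0.72


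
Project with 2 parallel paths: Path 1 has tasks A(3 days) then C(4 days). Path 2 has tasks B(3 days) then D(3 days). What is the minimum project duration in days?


Path 1 = 3 + 4 = 7 days
Path 2 = 3 + 3 = 6 days
Duration = max(7, 6) = 7 days

7 days


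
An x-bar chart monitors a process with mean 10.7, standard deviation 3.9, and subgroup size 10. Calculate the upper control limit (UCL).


UCL = 10.7 + 3 * 3.9 / sqrt(10)

14.4


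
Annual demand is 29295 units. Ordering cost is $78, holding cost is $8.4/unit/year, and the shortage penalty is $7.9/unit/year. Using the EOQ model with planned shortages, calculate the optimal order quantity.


Formula: EOQ* = sqrt(2DS/H) * sqrt((H+P)/P)
Base EOQ = sqrt(2*29295*78/8.4) = 737.6 units
Correction = sqrt((8.4+7.9)/7.9) = 1.43642
EOQ* = 737.6 * 1.43642 = 1059.5 units

1059.5 units


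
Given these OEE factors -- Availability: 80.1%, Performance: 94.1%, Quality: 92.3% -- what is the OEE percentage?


Formula: OEE = Availability * Performance * Quality / 10000
A * P = 80.1% * 94.1% / 100 = 75.37%
OEE = 75.37% * 92.3% / 100 = 69.6%

69.6%


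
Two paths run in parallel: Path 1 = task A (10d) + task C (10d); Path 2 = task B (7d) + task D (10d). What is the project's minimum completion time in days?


Path 1 = 10 + 10 = 20 days
Path 2 = 7 + 10 = 17 days
Duration = max(20, 17) = 20 days

20 days


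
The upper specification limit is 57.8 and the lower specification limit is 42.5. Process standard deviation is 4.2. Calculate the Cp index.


Cp = (57.8 - 42.5) / (6 * 4.2)

0.61


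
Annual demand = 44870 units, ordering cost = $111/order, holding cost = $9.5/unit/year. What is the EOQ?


Formula: EOQ = sqrt(2 * D * S / H)
Numerator: 2 * 44870 * 111 = 9961140
2DS/H = 9961140 / 9.5 = 1048541.1
EOQ = sqrt(1048541.1) = 1024.0 units

1024.0 units


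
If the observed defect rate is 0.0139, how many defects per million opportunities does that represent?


DPMO = defect_rate * 1000000 = 0.0139 * 1000000

13900


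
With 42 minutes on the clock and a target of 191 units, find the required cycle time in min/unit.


Formula: CT = Available Time / Number of Units
CT = 42 min / 191 units
CT = 0.22 min/unit

0.22 min/unit


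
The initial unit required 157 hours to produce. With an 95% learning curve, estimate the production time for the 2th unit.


Formula: T_n = T_1 * (learning_rate)^(log2(n)) where learning_rate = rate/100
Doublings = log2(2) = 1
T_n = 157 * 0.95^1
T_n = 157 * 0.95 = 149.2 hours

149.2 hours


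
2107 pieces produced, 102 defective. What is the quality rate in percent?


Formula: Quality Rate = Good Pieces / Total Pieces * 100
Good pieces = 2107 - 102 = 2005
QR = 2005 / 2107 * 100 = 95.2%

95.2%


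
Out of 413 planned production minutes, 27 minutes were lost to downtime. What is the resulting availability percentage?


Formula: Availability = (Planned Time - Downtime) / Planned Time * 100
Uptime = 413 - 27 = 386 min
Availability = 386 / 413 * 100 = 93.5%

93.5%


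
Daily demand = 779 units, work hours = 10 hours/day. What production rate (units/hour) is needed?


Formula: Production Rate = Daily Demand / Available Hours
Rate = 779 units/day / 10 hours/day
Rate = 77.9 units/hour

77.9 units/hour


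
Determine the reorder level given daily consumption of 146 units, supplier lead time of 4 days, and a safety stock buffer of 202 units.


Formula: ROP = (Daily Demand * Lead Time) + Safety Stock
Demand during lead time = 146 * 4 = 584 units
ROP = 584 + 202 = 786 units

786 units


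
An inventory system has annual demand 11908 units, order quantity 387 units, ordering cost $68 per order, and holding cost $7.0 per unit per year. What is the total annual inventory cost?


TC = 11908/387 * 68 + 387/2 * 7.0

$3446.86


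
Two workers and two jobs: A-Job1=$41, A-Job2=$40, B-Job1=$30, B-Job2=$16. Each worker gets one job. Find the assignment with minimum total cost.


Option 1: A->1 + B->2 = $41 + $16 = $57
Option 2: A->2 + B->1 = $40 + $30 = $70
Min cost = min($57, $70) = $57

$57


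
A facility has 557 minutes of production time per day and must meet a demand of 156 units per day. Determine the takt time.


Formula: Takt Time = Available Production Time / Customer Demand
Takt = 557 min/day / 156 units/day
Takt = 3.57 min/unit

3.57 min/unit


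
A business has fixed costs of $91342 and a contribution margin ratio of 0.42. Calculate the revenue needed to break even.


Formula: BER = Fixed Costs / Contribution Margin Ratio
BER = $91342 / 0.42
BER = $217480.95 (to the nearest cent)

$217480.95


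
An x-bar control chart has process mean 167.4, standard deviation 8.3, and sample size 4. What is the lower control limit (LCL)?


LCL = 167.4 - 3 * 8.3 / sqrt(4)

154.95


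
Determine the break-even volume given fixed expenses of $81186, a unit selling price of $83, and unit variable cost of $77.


Formula: BEQ = Fixed Costs / (Price - Variable Cost)
Contribution margin = $83 - $77 = $6/unit
BEQ = ceil($81186 / $6/unit) = ceil(13531.0) = 13531 units

13531 units


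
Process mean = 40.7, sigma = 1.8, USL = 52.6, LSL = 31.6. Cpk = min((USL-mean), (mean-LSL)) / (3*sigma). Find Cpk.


Cpu = (52.6 - 40.7) / (3 * 1.8) = 2.2
Cpl = (40.7 - 31.6) / (3 * 1.8) = 1.69
Cpk = min(2.2, 1.69) = 1.69

1.69


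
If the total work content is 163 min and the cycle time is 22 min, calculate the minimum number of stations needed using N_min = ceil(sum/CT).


Formula: N_min = ceil(Sum of Task Times / Cycle Time)
N_min = ceil(163 min / 22 min) = ceil(7.4091)
N_min = 8 stations

8


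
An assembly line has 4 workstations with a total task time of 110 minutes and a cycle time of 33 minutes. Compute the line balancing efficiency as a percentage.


Formula: Efficiency = Sum of Task Times / (N_stations * CT) * 100
Total station capacity = 4 stations * 33 min = 132 min
Efficiency = 110 / 132 * 100 = 83.3%

83.3%


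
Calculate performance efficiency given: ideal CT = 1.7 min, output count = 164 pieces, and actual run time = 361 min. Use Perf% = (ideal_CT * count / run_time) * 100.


Formula: Performance = (Ideal CT * Total Count) / Run Time * 100
Ideal output time = 1.7 * 164 = 278.8 min
Performance = 278.8 / 361 * 100 = 77.2%

77.2%


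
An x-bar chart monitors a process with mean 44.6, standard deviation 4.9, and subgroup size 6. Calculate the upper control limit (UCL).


UCL = 44.6 + 3 * 4.9 / sqrt(6)

50.6


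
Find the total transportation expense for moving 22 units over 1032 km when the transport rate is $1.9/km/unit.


TC = dist * cost * units = 1032 * 1.9 * 22 = $43137.60

$43137.60


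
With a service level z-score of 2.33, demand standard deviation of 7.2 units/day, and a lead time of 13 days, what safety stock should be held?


Formula: SS = z * sigma_d * sqrt(LT)
sqrt(LT) = sqrt(13) = 3.6056
SS = 2.33 * 7.2 * 3.6056
SS = 60.5 units

60.5 units


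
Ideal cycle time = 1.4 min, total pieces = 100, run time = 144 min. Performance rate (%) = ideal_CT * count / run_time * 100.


Formula: Performance = (Ideal CT * Total Count) / Run Time * 100
Ideal output time = 1.4 * 100 = 140.0 min
Performance = 140.0 / 144 * 100 = 97.2%

97.2%


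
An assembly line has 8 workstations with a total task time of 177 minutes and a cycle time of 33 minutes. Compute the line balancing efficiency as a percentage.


Formula: Efficiency = Sum of Task Times / (N_stations * CT) * 100
Total station capacity = 8 stations * 33 min = 264 min
Efficiency = 177 / 264 * 100 = 67.0%

67.0%


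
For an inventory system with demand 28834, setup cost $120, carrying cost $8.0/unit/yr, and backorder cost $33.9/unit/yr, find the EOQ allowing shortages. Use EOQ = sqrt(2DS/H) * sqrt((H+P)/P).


Formula: EOQ* = sqrt(2DS/H) * sqrt((H+P)/P)
Base EOQ = sqrt(2*28834*120/8.0) = 930.06 units
Correction = sqrt((8.0+33.9)/33.9) = 1.11175
EOQ* = 930.06 * 1.11175 = 1034.0 units

1034.0 units


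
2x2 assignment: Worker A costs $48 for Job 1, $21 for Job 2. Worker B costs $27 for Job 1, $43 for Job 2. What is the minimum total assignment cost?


Option 1: A->1 + B->2 = $48 + $43 = $91
Option 2: A->2 + B->1 = $21 + $27 = $48
Min cost = min($91, $48) = $48

$48


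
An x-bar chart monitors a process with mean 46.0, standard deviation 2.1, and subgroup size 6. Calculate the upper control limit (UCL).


UCL = 46.0 + 3 * 2.1 / sqrt(6)

48.57


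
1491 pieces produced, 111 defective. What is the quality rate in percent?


Formula: Quality Rate = Good Pieces / Total Pieces * 100
Good pieces = 1491 - 111 = 1380
QR = 1380 / 1491 * 100 = 92.6%

92.6%


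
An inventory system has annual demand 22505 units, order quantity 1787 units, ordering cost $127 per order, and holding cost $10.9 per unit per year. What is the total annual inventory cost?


TC = 22505/1787 * 127 + 1787/2 * 10.9

$11338.55


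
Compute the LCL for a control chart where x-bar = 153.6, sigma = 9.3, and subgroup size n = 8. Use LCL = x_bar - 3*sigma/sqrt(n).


LCL = 153.6 - 3 * 9.3 / sqrt(8)

143.74


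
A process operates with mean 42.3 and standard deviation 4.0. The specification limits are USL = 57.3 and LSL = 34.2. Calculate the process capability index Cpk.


Cpu = (57.3 - 42.3) / (3 * 4.0) = 1.25
Cpl = (42.3 - 34.2) / (3 * 4.0) = 0.68
Cpk = min(1.25, 0.68) = 0.68

0.68


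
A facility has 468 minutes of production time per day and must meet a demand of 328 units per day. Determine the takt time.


Formula: Takt Time = Available Production Time / Customer Demand
Takt = 468 min/day / 328 units/day
Takt = 1.43 min/unit

1.43 min/unit


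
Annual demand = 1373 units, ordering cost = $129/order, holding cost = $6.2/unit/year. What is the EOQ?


Formula: EOQ = sqrt(2 * D * S / H)
Numerator: 2 * 1373 * 129 = 354234
2DS/H = 354234 / 6.2 = 57134.5
EOQ = sqrt(57134.5) = 239.0 units

239.0 units


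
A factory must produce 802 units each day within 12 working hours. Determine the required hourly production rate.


Formula: Production Rate = Daily Demand / Available Hours
Rate = 802 units/day / 12 hours/day
Rate = 66.8 units/hour

66.8 units/hour


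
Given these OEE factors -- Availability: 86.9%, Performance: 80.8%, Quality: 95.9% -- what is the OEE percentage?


Formula: OEE = Availability * Performance * Quality / 10000
A * P = 86.9% * 80.8% / 100 = 70.22%
OEE = 70.22% * 95.9% / 100 = 67.3%

67.3%


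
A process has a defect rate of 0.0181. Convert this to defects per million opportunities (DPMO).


DPMO = defect_rate * 1000000 = 0.0181 * 1000000

18100


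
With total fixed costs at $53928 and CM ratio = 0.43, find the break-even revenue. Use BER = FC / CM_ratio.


Formula: BER = Fixed Costs / Contribution Margin Ratio
BER = $53928 / 0.43
BER = $125413.95 (to the nearest cent)

$125413.95


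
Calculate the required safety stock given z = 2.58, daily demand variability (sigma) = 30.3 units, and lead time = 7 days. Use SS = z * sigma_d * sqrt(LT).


Formula: SS = z * sigma_d * sqrt(LT)
sqrt(LT) = sqrt(7) = 2.6458
SS = 2.58 * 30.3 * 2.6458
SS = 206.8 units

206.8 units


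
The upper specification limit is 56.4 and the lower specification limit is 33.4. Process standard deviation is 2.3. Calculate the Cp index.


Cp = (56.4 - 33.4) / (6 * 2.3)

1.67


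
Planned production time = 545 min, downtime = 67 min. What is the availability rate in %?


Formula: Availability = (Planned Time - Downtime) / Planned Time * 100
Uptime = 545 - 67 = 478 min
Availability = 478 / 545 * 100 = 87.7%

87.7%


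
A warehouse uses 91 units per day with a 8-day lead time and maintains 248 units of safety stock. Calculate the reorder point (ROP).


Formula: ROP = (Daily Demand * Lead Time) + Safety Stock
Demand during lead time = 91 * 8 = 728 units
ROP = 728 + 248 = 976 units

976 units


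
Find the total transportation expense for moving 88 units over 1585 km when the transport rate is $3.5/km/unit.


TC = dist * cost * units = 1585 * 3.5 * 88 = $488180.00

$488180.00


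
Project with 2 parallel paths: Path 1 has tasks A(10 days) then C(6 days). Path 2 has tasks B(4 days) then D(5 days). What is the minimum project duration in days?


Path 1 = 10 + 6 = 16 days
Path 2 = 4 + 5 = 9 days
Duration = max(16, 9) = 16 days

16 days


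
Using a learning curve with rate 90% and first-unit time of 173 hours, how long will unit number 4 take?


Formula: T_n = T_1 * (learning_rate)^(log2(n)) where learning_rate = rate/100
Doublings = log2(4) = 2
T_n = 173 * 0.9^2
T_n = 173 * 0.81 = 140.1 hours

140.1 hours


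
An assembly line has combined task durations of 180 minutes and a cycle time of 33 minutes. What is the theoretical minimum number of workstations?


Formula: N_min = ceil(Sum of Task Times / Cycle Time)
N_min = ceil(180 min / 33 min) = ceil(5.4545)
N_min = 6 stations

6


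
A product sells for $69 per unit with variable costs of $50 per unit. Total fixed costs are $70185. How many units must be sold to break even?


Formula: BEQ = Fixed Costs / (Price - Variable Cost)
Contribution margin = $69 - $50 = $19/unit
BEQ = ceil($70185 / $19/unit) = ceil(3693.95) = 3694 units

3694 units


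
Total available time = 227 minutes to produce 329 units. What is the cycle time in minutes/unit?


Formula: CT = Available Time / Number of Units
CT = 227 min / 329 units
CT = 0.69 min/unit

0.69 min/unit


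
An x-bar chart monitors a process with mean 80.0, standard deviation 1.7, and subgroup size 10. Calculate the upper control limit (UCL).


UCL = 80.0 + 3 * 1.7 / sqrt(10)

81.61


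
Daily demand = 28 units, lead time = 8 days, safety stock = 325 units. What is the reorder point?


Formula: ROP = (Daily Demand * Lead Time) + Safety Stock
Demand during lead time = 28 * 8 = 224 units
ROP = 224 + 325 = 549 units

549 units


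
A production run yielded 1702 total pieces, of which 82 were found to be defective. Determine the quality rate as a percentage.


Formula: Quality Rate = Good Pieces / Total Pieces * 100
Good pieces = 1702 - 82 = 1620
QR = 1620 / 1702 * 100 = 95.2%

95.2%


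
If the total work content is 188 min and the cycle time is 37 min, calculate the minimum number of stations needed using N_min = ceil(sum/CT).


Formula: N_min = ceil(Sum of Task Times / Cycle Time)
N_min = ceil(188 min / 37 min) = ceil(5.0811)
N_min = 6 stations

6


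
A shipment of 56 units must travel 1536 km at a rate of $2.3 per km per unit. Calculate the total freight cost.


TC = dist * cost * units = 1536 * 2.3 * 56 = $197836.80

$197836.80


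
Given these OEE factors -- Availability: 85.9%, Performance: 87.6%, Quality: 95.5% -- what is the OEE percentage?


Formula: OEE = Availability * Performance * Quality / 10000
A * P = 85.9% * 87.6% / 100 = 75.25%
OEE = 75.25% * 95.5% / 100 = 71.9%

71.9%


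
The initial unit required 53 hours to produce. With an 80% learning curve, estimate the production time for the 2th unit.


Formula: T_n = T_1 * (learning_rate)^(log2(n)) where learning_rate = rate/100
Doublings = log2(2) = 1
T_n = 53 * 0.8^1
T_n = 53 * 0.8 = 42.4 hours

42.4 hours


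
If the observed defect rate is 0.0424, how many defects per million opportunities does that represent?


DPMO = defect_rate * 1000000 = 0.0424 * 1000000

42400


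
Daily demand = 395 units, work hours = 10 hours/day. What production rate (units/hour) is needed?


Formula: Production Rate = Daily Demand / Available Hours
Rate = 395 units/day / 10 hours/day
Rate = 39.5 units/hour

39.5 units/hour


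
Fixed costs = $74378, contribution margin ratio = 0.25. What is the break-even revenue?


Formula: BER = Fixed Costs / Contribution Margin Ratio
BER = $74378 / 0.25
BER = $297512.00 (to the nearest cent)

$297512.00


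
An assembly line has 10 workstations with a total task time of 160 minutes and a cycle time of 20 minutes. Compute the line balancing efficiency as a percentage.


Formula: Efficiency = Sum of Task Times / (N_stations * CT) * 100
Total station capacity = 10 stations * 20 min = 200 min
Efficiency = 160 / 200 * 100 = 80.0%

80.0%


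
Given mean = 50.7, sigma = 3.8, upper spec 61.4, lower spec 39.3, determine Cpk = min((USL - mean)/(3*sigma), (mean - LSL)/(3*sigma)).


Cpu = (61.4 - 50.7) / (3 * 3.8) = 0.94
Cpl = (50.7 - 39.3) / (3 * 3.8) = 1.0
Cpk = min(0.94, 1.0) = 0.94

0.94


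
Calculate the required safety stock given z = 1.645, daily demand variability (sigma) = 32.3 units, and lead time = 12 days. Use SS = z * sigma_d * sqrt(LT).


Formula: SS = z * sigma_d * sqrt(LT)
sqrt(LT) = sqrt(12) = 3.4641
SS = 1.645 * 32.3 * 3.4641
SS = 184.1 units

184.1 units


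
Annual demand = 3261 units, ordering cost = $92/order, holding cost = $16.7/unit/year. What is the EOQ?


Formula: EOQ = sqrt(2 * D * S / H)
Numerator: 2 * 3261 * 92 = 600024
2DS/H = 600024 / 16.7 = 35929.6
EOQ = sqrt(35929.6) = 189.6 units

189.6 units


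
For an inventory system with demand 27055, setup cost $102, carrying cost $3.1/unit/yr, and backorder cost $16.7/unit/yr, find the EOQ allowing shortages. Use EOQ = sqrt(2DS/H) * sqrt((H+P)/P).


Formula: EOQ* = sqrt(2DS/H) * sqrt((H+P)/P)
Base EOQ = sqrt(2*27055*102/3.1) = 1334.31 units
Correction = sqrt((3.1+16.7)/16.7) = 1.08887
EOQ* = 1334.31 * 1.08887 = 1452.9 units

1452.9 units


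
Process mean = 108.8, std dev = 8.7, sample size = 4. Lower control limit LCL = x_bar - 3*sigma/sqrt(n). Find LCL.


LCL = 108.8 - 3 * 8.7 / sqrt(4)

95.75


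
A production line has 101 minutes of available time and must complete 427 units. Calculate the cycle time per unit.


Formula: CT = Available Time / Number of Units
CT = 101 min / 427 units
CT = 0.24 min/unit

0.24 min/unit


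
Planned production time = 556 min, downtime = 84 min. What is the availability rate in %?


Formula: Availability = (Planned Time - Downtime) / Planned Time * 100
Uptime = 556 - 84 = 472 min
Availability = 472 / 556 * 100 = 84.9%

84.9%


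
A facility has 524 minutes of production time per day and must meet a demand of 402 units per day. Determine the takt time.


Formula: Takt Time = Available Production Time / Customer Demand
Takt = 524 min/day / 402 units/day
Takt = 1.3 min/unit

1.3 min/unit


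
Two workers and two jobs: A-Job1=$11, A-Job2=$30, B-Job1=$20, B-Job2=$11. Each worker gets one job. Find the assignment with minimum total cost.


Option 1: A->1 + B->2 = $11 + $11 = $22
Option 2: A->2 + B->1 = $30 + $20 = $50
Min cost = min($22, $50) = $22

$22


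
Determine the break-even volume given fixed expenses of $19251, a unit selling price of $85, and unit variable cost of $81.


Formula: BEQ = Fixed Costs / (Price - Variable Cost)
Contribution margin = $85 - $81 = $4/unit
BEQ = ceil($19251 / $4/unit) = ceil(4812.75) = 4813 units

4813 units


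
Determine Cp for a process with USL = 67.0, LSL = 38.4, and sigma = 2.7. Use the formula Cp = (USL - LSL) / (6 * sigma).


Cp = (67.0 - 38.4) / (6 * 2.7)

1.77


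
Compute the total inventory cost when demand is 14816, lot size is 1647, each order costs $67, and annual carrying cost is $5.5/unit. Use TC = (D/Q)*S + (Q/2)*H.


TC = 14816/1647 * 67 + 1647/2 * 5.5

$5131.97


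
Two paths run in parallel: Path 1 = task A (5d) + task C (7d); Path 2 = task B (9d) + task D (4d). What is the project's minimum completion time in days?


Path 1 = 5 + 7 = 12 days
Path 2 = 9 + 4 = 13 days
Duration = max(12, 13) = 13 days

13 days


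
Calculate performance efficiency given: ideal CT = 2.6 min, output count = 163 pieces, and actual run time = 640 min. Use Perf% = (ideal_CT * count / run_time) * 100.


Formula: Performance = (Ideal CT * Total Count) / Run Time * 100
Ideal output time = 2.6 * 163 = 423.8 min
Performance = 423.8 / 640 * 100 = 66.2%

66.2%


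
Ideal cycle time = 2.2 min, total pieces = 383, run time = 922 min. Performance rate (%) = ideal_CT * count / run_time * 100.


Formula: Performance = (Ideal CT * Total Count) / Run Time * 100
Ideal output time = 2.2 * 383 = 842.6 min
Performance = 842.6 / 922 * 100 = 91.4%

91.4%


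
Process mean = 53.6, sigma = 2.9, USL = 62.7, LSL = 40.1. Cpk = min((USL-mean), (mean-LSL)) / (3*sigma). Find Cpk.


Cpu = (62.7 - 53.6) / (3 * 2.9) = 1.05
Cpl = (53.6 - 40.1) / (3 * 2.9) = 1.55
Cpk = min(1.05, 1.55) = 1.05

1.05


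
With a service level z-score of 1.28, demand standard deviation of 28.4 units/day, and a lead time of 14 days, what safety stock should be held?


Formula: SS = z * sigma_d * sqrt(LT)
sqrt(LT) = sqrt(14) = 3.7417
SS = 1.28 * 28.4 * 3.7417
SS = 136.0 units

136.0 units


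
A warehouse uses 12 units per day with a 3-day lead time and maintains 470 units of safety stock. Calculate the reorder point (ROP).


Formula: ROP = (Daily Demand * Lead Time) + Safety Stock
Demand during lead time = 12 * 3 = 36 units
ROP = 36 + 470 = 506 units

506 units


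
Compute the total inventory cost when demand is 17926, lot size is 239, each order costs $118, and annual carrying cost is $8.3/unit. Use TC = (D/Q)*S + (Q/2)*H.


TC = 17926/239 * 118 + 239/2 * 8.3

$9842.34


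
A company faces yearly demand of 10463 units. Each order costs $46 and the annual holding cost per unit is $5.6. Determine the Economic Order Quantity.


Formula: EOQ = sqrt(2 * D * S / H)
Numerator: 2 * 10463 * 46 = 962596
2DS/H = 962596 / 5.6 = 171892.1
EOQ = sqrt(171892.1) = 414.6 units

414.6 units


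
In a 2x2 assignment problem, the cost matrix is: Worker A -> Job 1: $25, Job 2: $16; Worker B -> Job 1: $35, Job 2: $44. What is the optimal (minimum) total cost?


Option 1: A->1 + B->2 = $25 + $44 = $69
Option 2: A->2 + B->1 = $16 + $35 = $51
Min cost = min($69, $51) = $51

$51


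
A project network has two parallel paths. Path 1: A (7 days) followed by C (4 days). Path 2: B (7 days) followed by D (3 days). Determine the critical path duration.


Path 1 = 7 + 4 = 11 days
Path 2 = 7 + 3 = 10 days
Duration = max(11, 10) = 11 days

11 days


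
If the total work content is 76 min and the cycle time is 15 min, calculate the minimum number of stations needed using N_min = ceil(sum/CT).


Formula: N_min = ceil(Sum of Task Times / Cycle Time)
N_min = ceil(76 min / 15 min) = ceil(5.0667)
N_min = 6 stations

6


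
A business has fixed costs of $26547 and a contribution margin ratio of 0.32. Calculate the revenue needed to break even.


Formula: BER = Fixed Costs / Contribution Margin Ratio
BER = $26547 / 0.32
BER = $82959.38 (to the nearest cent)

$82959.38


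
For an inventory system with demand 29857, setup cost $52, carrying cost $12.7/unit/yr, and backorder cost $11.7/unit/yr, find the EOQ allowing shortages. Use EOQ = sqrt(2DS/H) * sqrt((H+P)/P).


Formula: EOQ* = sqrt(2DS/H) * sqrt((H+P)/P)
Base EOQ = sqrt(2*29857*52/12.7) = 494.47 units
Correction = sqrt((12.7+11.7)/11.7) = 1.44412
EOQ* = 494.47 * 1.44412 = 714.1 units

714.1 units


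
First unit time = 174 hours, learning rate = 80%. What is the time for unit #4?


Formula: T_n = T_1 * (learning_rate)^(log2(n)) where learning_rate = rate/100
Doublings = log2(4) = 2
T_n = 174 * 0.8^2
T_n = 174 * 0.64 = 111.4 hours

111.4 hours


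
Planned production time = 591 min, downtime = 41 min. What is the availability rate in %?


Formula: Availability = (Planned Time - Downtime) / Planned Time * 100
Uptime = 591 - 41 = 550 min
Availability = 550 / 591 * 100 = 93.1%

93.1%


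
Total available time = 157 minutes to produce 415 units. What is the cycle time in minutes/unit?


Formula: CT = Available Time / Number of Units
CT = 157 min / 415 units
CT = 0.38 min/unit

0.38 min/unit


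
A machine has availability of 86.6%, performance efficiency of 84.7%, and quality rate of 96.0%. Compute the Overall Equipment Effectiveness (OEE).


Formula: OEE = Availability * Performance * Quality / 10000
A * P = 86.6% * 84.7% / 100 = 73.35%
OEE = 73.35% * 96.0% / 100 = 70.4%

70.4%


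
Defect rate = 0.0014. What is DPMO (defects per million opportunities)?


DPMO = defect_rate * 1000000 = 0.0014 * 1000000

1400


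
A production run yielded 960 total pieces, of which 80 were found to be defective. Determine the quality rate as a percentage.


Formula: Quality Rate = Good Pieces / Total Pieces * 100
Good pieces = 960 - 80 = 880
QR = 880 / 960 * 100 = 91.7%

91.7%


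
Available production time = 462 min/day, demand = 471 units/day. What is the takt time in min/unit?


Formula: Takt Time = Available Production Time / Customer Demand
Takt = 462 min/day / 471 units/day
Takt = 0.98 min/unit

0.98 min/unit


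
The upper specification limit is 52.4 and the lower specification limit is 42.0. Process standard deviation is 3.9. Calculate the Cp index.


Cp = (52.4 - 42.0) / (6 * 3.9)

0.44


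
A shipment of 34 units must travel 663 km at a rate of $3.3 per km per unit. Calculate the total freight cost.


TC = dist * cost * units = 663 * 3.3 * 34 = $74388.60

$74388.60


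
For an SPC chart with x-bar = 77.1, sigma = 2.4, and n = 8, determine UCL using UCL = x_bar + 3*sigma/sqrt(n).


UCL = 77.1 + 3 * 2.4 / sqrt(8)

79.65


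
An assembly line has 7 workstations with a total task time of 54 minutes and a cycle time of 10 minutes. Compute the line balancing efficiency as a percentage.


Formula: Efficiency = Sum of Task Times / (N_stations * CT) * 100
Total station capacity = 7 stations * 10 min = 70 min
Efficiency = 54 / 70 * 100 = 77.1%

77.1%
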